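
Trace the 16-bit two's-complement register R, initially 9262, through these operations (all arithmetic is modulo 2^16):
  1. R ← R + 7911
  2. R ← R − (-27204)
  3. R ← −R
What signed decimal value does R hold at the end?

21159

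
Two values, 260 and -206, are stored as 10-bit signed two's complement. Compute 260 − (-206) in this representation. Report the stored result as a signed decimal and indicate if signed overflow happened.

466; no overflow

260 → 0100000100
-206 → 1100110010
Subtract via negate-and-add: invert 1100110010 + 1 = 0011001110 (i.e. 206).
  0100000100
+ 0011001110
= 0111010010
Result 0111010010: MSB = 0 → value 466.
Both addends (after negating the subtrahend) are non-negative and so is the stored result: no signed overflow.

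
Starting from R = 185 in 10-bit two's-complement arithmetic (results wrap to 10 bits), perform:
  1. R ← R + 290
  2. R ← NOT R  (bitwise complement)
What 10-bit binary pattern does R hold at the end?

Start: R = 185 = 0010111001.
R = 185 + 290 = 475 = 0111011011
R = NOT 0111011011 = 1000100100 = -476

1000100100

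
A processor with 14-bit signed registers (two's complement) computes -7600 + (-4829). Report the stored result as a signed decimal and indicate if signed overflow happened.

3955; overflow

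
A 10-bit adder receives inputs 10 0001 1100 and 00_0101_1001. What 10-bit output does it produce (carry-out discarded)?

1001110101

  1000011100
+ 0001011001
= 1001110101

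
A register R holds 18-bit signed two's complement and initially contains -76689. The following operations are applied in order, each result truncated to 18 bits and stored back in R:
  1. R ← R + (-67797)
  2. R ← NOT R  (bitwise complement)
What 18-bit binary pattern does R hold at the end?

100011010001100101

Start: R = -76689 = 101101010001101111.
R = -76689 + (-67797) = -144486; wraps to 117658 = 011100101110011010
R = NOT 011100101110011010 = 100011010001100101 = -117659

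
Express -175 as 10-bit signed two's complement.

1101010001

|-175| = 175 = 0010101111 in 10 bits.
Invert the bits: 1101010000. Add 1: 1101010001.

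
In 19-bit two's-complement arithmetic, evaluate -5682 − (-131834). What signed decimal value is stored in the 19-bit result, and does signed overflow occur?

-5682 → 1111110100111001110
-131834 → 1011111110100000110
Subtract via negate-and-add: invert 1011111110100000110 + 1 = 0100000001011111010 (i.e. 131834).
  1111110100111001110
+ 0100000001011111010
= 0011110110011001000  (discard carry-out 1)
Result 0011110110011001000: MSB = 0 → value 126152.
Addends (after negating the subtrahend) have opposite signs, so signed overflow cannot occur.

126152; no overflow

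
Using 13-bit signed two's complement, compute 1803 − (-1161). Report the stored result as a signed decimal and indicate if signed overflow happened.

2964; no overflow

1803 → 0011100001011
-1161 → 1101101110111
Subtract via negate-and-add: invert 1101101110111 + 1 = 0010010001001 (i.e. 1161).
  0011100001011
+ 0010010001001
= 0101110010100
Result 0101110010100: MSB = 0 → value 2964.
Both addends (after negating the subtrahend) are non-negative and so is the stored result: no signed overflow.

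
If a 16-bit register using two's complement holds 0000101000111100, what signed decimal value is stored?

MSB is 0, so the value is non-negative: 0000101000111100 = 2620.

2620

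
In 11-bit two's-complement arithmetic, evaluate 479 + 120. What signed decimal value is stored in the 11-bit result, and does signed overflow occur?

599; no overflow

479 → 00111011111
120 → 00001111000
  00111011111
+ 00001111000
= 01001010111
Result 01001010111: MSB = 0 → value 599.
Both addends are non-negative and so is the stored result: no signed overflow.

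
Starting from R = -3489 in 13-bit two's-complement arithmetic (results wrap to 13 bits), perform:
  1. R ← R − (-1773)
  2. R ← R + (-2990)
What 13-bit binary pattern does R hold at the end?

0110110011110

Start: R = -3489 = 1001001011111.
R = -3489 − (-1773) = -1716 = 1100101001100
R = -1716 + (-2990) = -4706; wraps to 3486 = 0110110011110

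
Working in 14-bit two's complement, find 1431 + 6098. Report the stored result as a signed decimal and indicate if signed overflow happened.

1431 → 00010110010111
6098 → 01011111010010
  00010110010111
+ 01011111010010
= 01110101101001
Result 01110101101001: MSB = 0 → value 7529.
Both addends are non-negative and so is the stored result: no signed overflow.

7529; no overflow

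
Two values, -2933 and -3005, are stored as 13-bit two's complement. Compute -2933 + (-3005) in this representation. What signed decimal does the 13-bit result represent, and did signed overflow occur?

2254; overflow

-2933 → 1010010001011
-3005 → 1010001000011
  1010010001011
+ 1010001000011
= 0100011001110  (discard carry-out 1)
Result 0100011001110: MSB = 0 → value 2254.
Both addends are negative but the stored result is non-negative: signed overflow. The true value -2933 + (-3005) = -5938 lies outside [-4096, 4095].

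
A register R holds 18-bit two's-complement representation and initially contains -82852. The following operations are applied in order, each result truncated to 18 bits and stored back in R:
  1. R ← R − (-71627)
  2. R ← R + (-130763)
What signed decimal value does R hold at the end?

120156

Start: R = -82852 = 101011110001011100.
R = -82852 − (-71627) = -11225 = 111101010000100111
R = -11225 + (-130763) = -141988; wraps to 120156 = 011101010101011100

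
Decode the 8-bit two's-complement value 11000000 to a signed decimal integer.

-64

MSB is 1, so the value is negative.
Unsigned reading: 192. Subtract 2^8 = 256: 192 − 256 = -64.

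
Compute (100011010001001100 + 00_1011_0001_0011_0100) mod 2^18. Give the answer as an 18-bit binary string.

101110010110000000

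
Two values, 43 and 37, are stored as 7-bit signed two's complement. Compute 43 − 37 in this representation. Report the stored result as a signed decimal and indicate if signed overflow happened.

43 → 0101011
37 → 0100101
Subtract via negate-and-add: invert 0100101 + 1 = 1011011 (i.e. -37).
  0101011
+ 1011011
= 0000110  (discard carry-out 1)
Result 0000110: MSB = 0 → value 6.
Addends (after negating the subtrahend) have opposite signs, so signed overflow cannot occur.

6; no overflow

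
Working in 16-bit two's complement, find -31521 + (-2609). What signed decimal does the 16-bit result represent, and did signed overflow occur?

-31521 → 1000010011011111
-2609 → 1111010111001111
  1000010011011111
+ 1111010111001111
= 0111101010101110  (discard carry-out 1)
Result 0111101010101110: MSB = 0 → value 31406.
Both addends are negative but the stored result is non-negative: signed overflow. The true value -31521 + (-2609) = -34130 lies outside [-32768, 32767].

31406; overflow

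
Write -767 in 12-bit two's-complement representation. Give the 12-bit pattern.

110100000001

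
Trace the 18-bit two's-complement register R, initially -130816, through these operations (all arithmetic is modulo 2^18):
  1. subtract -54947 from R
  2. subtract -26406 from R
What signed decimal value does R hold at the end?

Start: R = -130816 = 100000000100000000.
R = -130816 − (-54947) = -75869 = 101101011110100011
R = -75869 − (-26406) = -49463 = 110011111011001001

-49463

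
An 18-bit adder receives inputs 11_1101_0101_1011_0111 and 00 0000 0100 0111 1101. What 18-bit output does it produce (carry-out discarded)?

  111101010110110111
+ 000000010001111101
= 111101101000110100

111101101000110100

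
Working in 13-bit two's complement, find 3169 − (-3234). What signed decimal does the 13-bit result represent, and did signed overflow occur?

-1789; overflow

3169 → 0110001100001
-3234 → 1001101011110
Subtract via negate-and-add: invert 1001101011110 + 1 = 0110010100010 (i.e. 3234).
  0110001100001
+ 0110010100010
= 1100100000011
Result 1100100000011: MSB = 1 → 6403 − 8192 = -1789.
Both addends (after negating the subtrahend) are non-negative but the stored result is negative: signed overflow. The true value 3169 − (-3234) = 6403 lies outside [-4096, 4095].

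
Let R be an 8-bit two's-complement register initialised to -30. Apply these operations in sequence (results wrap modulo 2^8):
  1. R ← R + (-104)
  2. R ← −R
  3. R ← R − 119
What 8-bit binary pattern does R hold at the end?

00001111

Start: R = -30 = 11100010.
R = -30 + (-104) = -134; wraps to 122 = 01111010
R = −(122) = -122 = 10000110
R = -122 − 119 = -241; wraps to 15 = 00001111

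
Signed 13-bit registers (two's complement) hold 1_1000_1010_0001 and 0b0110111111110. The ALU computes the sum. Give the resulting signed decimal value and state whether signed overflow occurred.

1695; no overflow

1_1000_1010_0001 → 1100010100001 = -1887 (signed)
0b0110111111110 → 0110111111110 = 3582 (signed)
  1100010100001
+ 0110111111110
= 0011010011111  (discard carry-out 1)
Result 0011010011111: MSB = 0 → value 1695.
Addends have opposite signs, so signed overflow cannot occur.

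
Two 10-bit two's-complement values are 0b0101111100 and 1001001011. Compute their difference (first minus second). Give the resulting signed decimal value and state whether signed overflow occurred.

0b0101111100 → 0101111100 = 380 (signed)
1001001011 = -437 (signed)
Subtract via negate-and-add: invert 1001001011 + 1 = 0110110101 (i.e. 437).
  0101111100
+ 0110110101
= 1100110001
Result 1100110001: MSB = 1 → 817 − 1024 = -207.
Both addends (after negating the subtrahend) are non-negative but the stored result is negative: signed overflow. The true value 380 − (-437) = 817 lies outside [-512, 511].

-207; overflow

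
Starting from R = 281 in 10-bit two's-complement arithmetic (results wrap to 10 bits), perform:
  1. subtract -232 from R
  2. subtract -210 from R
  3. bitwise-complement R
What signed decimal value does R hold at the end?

300

Start: R = 281 = 0100011001.
R = 281 − (-232) = 513; wraps to -511 = 1000000001
R = -511 − (-210) = -301 = 1011010011
R = NOT 1011010011 = 0100101100 = 300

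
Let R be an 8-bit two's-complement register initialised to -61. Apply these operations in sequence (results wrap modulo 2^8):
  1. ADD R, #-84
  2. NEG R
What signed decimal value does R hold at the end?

-111

Start: R = -61 = 11000011.
R = -61 + (-84) = -145; wraps to 111 = 01101111
R = −(111) = -111 = 10010001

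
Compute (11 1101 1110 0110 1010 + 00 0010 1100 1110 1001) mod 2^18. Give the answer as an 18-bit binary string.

000000101101010011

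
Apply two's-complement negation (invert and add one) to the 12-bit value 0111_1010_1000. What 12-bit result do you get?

100001011000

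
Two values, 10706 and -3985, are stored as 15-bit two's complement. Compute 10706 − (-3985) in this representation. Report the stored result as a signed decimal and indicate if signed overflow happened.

10706 → 010100111010010
-3985 → 111000001101111
Subtract via negate-and-add: invert 111000001101111 + 1 = 000111110010001 (i.e. 3985).
  010100111010010
+ 000111110010001
= 011100101100011
Result 011100101100011: MSB = 0 → value 14691.
Both addends (after negating the subtrahend) are non-negative and so is the stored result: no signed overflow.

14691; no overflow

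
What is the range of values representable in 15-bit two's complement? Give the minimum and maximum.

Minimum: −2^14 = -16384.
Maximum: 2^14 − 1 = 16383.

min = -16384, max = 16383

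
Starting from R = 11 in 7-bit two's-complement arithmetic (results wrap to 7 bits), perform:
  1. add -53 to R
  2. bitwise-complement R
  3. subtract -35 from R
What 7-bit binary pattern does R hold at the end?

1001100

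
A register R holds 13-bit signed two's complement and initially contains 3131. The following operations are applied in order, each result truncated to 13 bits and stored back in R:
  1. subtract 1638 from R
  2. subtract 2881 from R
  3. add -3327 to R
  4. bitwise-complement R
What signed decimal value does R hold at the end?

-3478

Start: R = 3131 = 0110000111011.
R = 3131 − 1638 = 1493 = 0010111010101
R = 1493 − 2881 = -1388 = 1101010010100
R = -1388 + (-3327) = -4715; wraps to 3477 = 0110110010101
R = NOT 0110110010101 = 1001001101010 = -3478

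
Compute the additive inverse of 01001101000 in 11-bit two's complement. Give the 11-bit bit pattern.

Invert: 10110010111. Add 1: 10110011000.

10110011000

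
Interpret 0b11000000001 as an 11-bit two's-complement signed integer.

MSB is 1, so the value is negative.
Unsigned reading: 1537. Subtract 2^11 = 2048: 1537 − 2048 = -511.

-511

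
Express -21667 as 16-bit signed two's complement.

|-21667| = 21667 = 0101010010100011 in 16 bits.
Invert the bits: 1010101101011100. Add 1: 1010101101011101.
Check: 1010101101011101 reads as 43869 − 65536 = -21667.

1010101101011101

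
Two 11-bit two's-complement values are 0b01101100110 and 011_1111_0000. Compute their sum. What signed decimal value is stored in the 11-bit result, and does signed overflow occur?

0b01101100110 → 01101100110 = 870 (signed)
011_1111_0000 → 01111110000 = 1008 (signed)
  01101100110
+ 01111110000
= 11101010110
Result 11101010110: MSB = 1 → 1878 − 2048 = -170.
Both addends are non-negative but the stored result is negative: signed overflow. The true value 870 + 1008 = 1878 lies outside [-1024, 1023].

-170; overflow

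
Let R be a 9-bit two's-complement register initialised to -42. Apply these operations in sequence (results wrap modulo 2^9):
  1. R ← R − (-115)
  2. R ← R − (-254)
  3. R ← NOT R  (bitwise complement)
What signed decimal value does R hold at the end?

184

Start: R = -42 = 111010110.
R = -42 − (-115) = 73 = 001001001
R = 73 − (-254) = 327; wraps to -185 = 101000111
R = NOT 101000111 = 010111000 = 184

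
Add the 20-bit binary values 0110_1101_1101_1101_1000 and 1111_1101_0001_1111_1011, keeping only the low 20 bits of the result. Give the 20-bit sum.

01101010111111010011

  01101101110111011000
+ 11111101000111111011
= 01101010111111010011  (discard carry-out 1)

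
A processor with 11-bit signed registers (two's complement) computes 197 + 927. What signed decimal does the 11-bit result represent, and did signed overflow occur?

-924; overflow

197 → 00011000101
927 → 01110011111
  00011000101
+ 01110011111
= 10001100100
Result 10001100100: MSB = 1 → 1124 − 2048 = -924.
Both addends are non-negative but the stored result is negative: signed overflow. The true value 197 + 927 = 1124 lies outside [-1024, 1023].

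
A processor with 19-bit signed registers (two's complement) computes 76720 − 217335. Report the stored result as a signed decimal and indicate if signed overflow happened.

76720 → 0010010101110110000
217335 → 0110101000011110111
Subtract via negate-and-add: invert 0110101000011110111 + 1 = 1001010111100001001 (i.e. -217335).
  0010010101110110000
+ 1001010111100001001
= 1011101101010111001
Result 1011101101010111001: MSB = 1 → 383673 − 524288 = -140615.
Addends (after negating the subtrahend) have opposite signs, so signed overflow cannot occur.

-140615; no overflow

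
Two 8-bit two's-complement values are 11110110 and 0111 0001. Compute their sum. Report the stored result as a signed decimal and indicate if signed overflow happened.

103; no overflow

11110110 = -10 (signed)
0111 0001 → 01110001 = 113 (signed)
  11110110
+ 01110001
= 01100111  (discard carry-out 1)
Result 01100111: MSB = 0 → value 103.
Addends have opposite signs, so signed overflow cannot occur.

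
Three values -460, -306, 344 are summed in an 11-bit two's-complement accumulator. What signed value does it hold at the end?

-422

-460 + (-306) = -766 (10100000010)
-766 + 344 = -422 (11001011010)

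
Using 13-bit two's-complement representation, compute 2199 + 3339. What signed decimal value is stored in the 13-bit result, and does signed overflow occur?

2199 → 0100010010111
3339 → 0110100001011
  0100010010111
+ 0110100001011
= 1010110100010
Result 1010110100010: MSB = 1 → 5538 − 8192 = -2654.
Both addends are non-negative but the stored result is negative: signed overflow. The true value 2199 + 3339 = 5538 lies outside [-4096, 4095].

-2654; overflow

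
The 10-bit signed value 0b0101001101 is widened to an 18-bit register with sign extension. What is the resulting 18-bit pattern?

MSB of 0101001101 is 0; replicate it into the new high bits.
00000000|0101001101 → 000000000101001101 (still 333).

000000000101001101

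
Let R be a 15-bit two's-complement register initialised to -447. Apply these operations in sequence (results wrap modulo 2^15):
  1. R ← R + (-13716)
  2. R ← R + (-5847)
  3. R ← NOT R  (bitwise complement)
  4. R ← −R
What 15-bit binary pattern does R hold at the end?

011000111010111

Start: R = -447 = 111111001000001.
R = -447 + (-13716) = -14163 = 100100010101101
R = -14163 + (-5847) = -20010; wraps to 12758 = 011000111010110
R = NOT 011000111010110 = 100111000101001 = -12759
R = −(-12759) = 12759 = 011000111010111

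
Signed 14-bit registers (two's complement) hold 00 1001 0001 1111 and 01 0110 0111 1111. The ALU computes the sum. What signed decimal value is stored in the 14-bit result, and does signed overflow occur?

00 1001 0001 1111 → 00100100011111 = 2335 (signed)
01 0110 0111 1111 → 01011001111111 = 5759 (signed)
  00100100011111
+ 01011001111111
= 01111110011110
Result 01111110011110: MSB = 0 → value 8094.
Both addends are non-negative and so is the stored result: no signed overflow.

8094; no overflow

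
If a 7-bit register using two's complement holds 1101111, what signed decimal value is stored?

-17

MSB is 1, so the value is negative.
Invert: 0010000. Add 1: 0010001 = 17. So the value is −17.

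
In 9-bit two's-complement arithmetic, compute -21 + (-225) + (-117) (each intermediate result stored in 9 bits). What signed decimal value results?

149

-21 + (-225) = -246 (100001010)
-246 + (-117) = -363 → wraps to 149 (010010101)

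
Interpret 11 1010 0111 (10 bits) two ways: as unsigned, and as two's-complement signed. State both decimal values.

Unsigned: 1110100111 = 935.
Signed: MSB=1 → 935 − 1024 = -89.

unsigned = 935, signed = -89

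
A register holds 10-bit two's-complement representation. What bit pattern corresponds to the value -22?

|-22| = 22 = 0000010110 in 10 bits.
Invert the bits: 1111101001. Add 1: 1111101010.
Check: 1111101010 reads as 1002 − 1024 = -22.

1111101010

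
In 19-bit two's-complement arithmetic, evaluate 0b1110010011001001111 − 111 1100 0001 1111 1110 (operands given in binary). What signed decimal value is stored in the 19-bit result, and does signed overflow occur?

-39855; no overflow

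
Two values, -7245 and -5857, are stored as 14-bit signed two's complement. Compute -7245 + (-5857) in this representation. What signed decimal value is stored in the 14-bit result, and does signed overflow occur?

-7245 → 10001110110011
-5857 → 10100100011111
  10001110110011
+ 10100100011111
= 00110011010010  (discard carry-out 1)
Result 00110011010010: MSB = 0 → value 3282.
Both addends are negative but the stored result is non-negative: signed overflow. The true value -7245 + (-5857) = -13102 lies outside [-8192, 8191].

3282; overflow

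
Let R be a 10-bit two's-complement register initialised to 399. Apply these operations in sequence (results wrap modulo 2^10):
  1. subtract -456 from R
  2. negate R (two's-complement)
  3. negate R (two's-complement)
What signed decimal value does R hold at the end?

Start: R = 399 = 0110001111.
R = 399 − (-456) = 855; wraps to -169 = 1101010111
R = −(-169) = 169 = 0010101001
R = −(169) = -169 = 1101010111

-169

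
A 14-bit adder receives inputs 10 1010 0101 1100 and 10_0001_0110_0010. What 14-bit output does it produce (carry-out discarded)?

00101110111110

  10101001011100
+ 10000101100010
= 00101110111110  (discard carry-out 1)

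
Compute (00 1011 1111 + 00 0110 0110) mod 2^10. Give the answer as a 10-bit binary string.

0100100101

  0010111111
+ 0001100110
= 0100100101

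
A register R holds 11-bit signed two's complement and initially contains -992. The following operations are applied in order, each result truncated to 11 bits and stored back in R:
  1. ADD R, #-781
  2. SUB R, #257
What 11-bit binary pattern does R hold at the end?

Start: R = -992 = 10000100000.
R = -992 + (-781) = -1773; wraps to 275 = 00100010011
R = 275 − 257 = 18 = 00000010010

00000010010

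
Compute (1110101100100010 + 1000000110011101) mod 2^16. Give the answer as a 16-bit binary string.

0110110010111111

  1110101100100010
+ 1000000110011101
= 0110110010111111  (discard carry-out 1)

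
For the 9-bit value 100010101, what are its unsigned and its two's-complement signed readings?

Unsigned: 100010101 = 277.
Signed: MSB=1 → 277 − 512 = -235.

unsigned = 277, signed = -235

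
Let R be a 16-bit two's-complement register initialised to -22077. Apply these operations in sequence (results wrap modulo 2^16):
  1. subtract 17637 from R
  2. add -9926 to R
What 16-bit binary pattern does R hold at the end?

Start: R = -22077 = 1010100111000011.
R = -22077 − 17637 = -39714; wraps to 25822 = 0110010011011110
R = 25822 + (-9926) = 15896 = 0011111000011000

0011111000011000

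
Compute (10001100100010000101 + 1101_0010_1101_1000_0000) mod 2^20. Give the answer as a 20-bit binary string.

  10001100100010000101
+ 11010010110110000000
= 01011111011000000101  (discard carry-out 1)

01011111011000000101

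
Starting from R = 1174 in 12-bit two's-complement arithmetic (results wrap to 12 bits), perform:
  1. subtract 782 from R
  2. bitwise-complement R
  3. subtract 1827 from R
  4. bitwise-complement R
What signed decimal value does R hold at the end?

-1877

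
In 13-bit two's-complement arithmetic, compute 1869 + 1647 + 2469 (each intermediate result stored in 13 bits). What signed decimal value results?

-2207

1869 + 1647 = 3516 (0110110111100)
3516 + 2469 = 5985 → wraps to -2207 (1011101100001)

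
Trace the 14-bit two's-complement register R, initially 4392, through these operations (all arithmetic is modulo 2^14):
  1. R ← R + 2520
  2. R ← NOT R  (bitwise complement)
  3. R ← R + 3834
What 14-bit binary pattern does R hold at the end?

Start: R = 4392 = 01000100101000.
R = 4392 + 2520 = 6912 = 01101100000000
R = NOT 01101100000000 = 10010011111111 = -6913
R = -6913 + 3834 = -3079 = 11001111111001

11001111111001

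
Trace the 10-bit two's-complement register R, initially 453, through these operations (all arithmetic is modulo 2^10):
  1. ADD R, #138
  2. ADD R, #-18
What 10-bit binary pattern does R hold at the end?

1000111101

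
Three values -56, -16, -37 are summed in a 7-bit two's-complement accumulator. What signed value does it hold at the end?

19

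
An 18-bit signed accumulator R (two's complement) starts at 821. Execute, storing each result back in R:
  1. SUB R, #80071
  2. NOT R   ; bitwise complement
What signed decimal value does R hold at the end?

Start: R = 821 = 000000001100110101.
R = 821 − 80071 = -79250 = 101100101001101110
R = NOT 101100101001101110 = 010011010110010001 = 79249

79249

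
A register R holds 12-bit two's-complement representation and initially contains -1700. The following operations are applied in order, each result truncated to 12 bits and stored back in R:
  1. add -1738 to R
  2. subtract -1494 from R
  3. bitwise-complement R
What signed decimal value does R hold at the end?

Start: R = -1700 = 100101011100.
R = -1700 + (-1738) = -3438; wraps to 658 = 001010010010
R = 658 − (-1494) = 2152; wraps to -1944 = 100001101000
R = NOT 100001101000 = 011110010111 = 1943

1943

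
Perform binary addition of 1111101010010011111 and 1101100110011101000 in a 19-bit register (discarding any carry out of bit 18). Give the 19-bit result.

  1111101010010011111
+ 1101100110011101000
= 1101010000110000111  (discard carry-out 1)

1101010000110000111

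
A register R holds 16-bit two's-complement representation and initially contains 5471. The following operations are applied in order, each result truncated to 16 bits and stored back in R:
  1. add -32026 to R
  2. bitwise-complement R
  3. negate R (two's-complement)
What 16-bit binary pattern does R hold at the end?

1001100001000110

Start: R = 5471 = 0001010101011111.
R = 5471 + (-32026) = -26555 = 1001100001000101
R = NOT 1001100001000101 = 0110011110111010 = 26554
R = −(26554) = -26554 = 1001100001000110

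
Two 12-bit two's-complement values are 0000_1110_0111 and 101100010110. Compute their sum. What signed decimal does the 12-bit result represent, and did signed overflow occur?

0000_1110_0111 → 000011100111 = 231 (signed)
101100010110 = -1258 (signed)
  000011100111
+ 101100010110
= 101111111101
Result 101111111101: MSB = 1 → 3069 − 4096 = -1027.
Addends have opposite signs, so signed overflow cannot occur.

-1027; no overflow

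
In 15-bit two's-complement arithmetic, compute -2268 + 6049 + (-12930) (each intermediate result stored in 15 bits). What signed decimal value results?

-9149

-2268 + 6049 = 3781 (000111011000101)
3781 + (-12930) = -9149 (101110001000011)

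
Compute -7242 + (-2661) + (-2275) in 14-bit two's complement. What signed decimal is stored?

-7242 + (-2661) = -9903 → wraps to 6481 (01100101010001)
6481 + (-2275) = 4206 (01000001101110)

4206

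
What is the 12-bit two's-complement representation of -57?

|-57| = 57 = 000000111001 in 12 bits.
Invert the bits: 111111000110. Add 1: 111111000111.

111111000111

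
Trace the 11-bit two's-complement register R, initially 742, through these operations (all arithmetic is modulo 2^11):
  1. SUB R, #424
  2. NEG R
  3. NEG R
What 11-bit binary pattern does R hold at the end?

00100111110

Start: R = 742 = 01011100110.
R = 742 − 424 = 318 = 00100111110
R = −(318) = -318 = 11011000010
R = −(-318) = 318 = 00100111110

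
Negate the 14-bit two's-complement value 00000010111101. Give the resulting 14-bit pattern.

11111101000011

Invert: 11111101000010. Add 1: 11111101000011.
Check: 00000010111101 = 189, 11111101000011 = -189.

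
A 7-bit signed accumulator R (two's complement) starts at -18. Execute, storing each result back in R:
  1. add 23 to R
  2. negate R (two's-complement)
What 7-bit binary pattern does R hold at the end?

Start: R = -18 = 1101110.
R = -18 + 23 = 5 = 0000101
R = −(5) = -5 = 1111011

1111011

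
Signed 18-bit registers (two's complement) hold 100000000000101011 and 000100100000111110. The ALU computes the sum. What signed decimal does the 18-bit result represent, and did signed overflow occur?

100000000000101011 = -131029 (signed)
000100100000111110 = 18494 (signed)
  100000000000101011
+ 000100100000111110
= 100100100001101001
Result 100100100001101001: MSB = 1 → 149609 − 262144 = -112535.
Addends have opposite signs, so signed overflow cannot occur.

-112535; no overflow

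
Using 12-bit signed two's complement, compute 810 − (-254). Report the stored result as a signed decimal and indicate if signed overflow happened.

810 → 001100101010
-254 → 111100000010
Subtract via negate-and-add: invert 111100000010 + 1 = 000011111110 (i.e. 254).
  001100101010
+ 000011111110
= 010000101000
Result 010000101000: MSB = 0 → value 1064.
Both addends (after negating the subtrahend) are non-negative and so is the stored result: no signed overflow.

1064; no overflow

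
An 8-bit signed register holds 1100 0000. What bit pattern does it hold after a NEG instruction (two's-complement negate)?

01000000

Invert: 00111111. Add 1: 01000000.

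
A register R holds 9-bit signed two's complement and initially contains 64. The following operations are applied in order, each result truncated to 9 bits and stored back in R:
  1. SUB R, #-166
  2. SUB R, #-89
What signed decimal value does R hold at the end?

-193

Start: R = 64 = 001000000.
R = 64 − (-166) = 230 = 011100110
R = 230 − (-89) = 319; wraps to -193 = 100111111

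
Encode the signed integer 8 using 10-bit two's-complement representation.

0000001000

8 is non-negative, so write it directly in 10 bits: 0000001000.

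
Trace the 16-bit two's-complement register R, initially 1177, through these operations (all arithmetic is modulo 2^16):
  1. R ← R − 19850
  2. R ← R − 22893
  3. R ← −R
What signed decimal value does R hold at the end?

Start: R = 1177 = 0000010010011001.
R = 1177 − 19850 = -18673 = 1011011100001111
R = -18673 − 22893 = -41566; wraps to 23970 = 0101110110100010
R = −(23970) = -23970 = 1010001001011110

-23970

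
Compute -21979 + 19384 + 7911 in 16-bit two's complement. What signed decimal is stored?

-21979 + 19384 = -2595 (1111010111011101)
-2595 + 7911 = 5316 (0001010011000100)

5316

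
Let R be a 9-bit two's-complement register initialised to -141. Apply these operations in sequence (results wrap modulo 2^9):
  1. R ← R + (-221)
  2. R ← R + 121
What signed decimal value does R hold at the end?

-241

Start: R = -141 = 101110011.
R = -141 + (-221) = -362; wraps to 150 = 010010110
R = 150 + 121 = 271; wraps to -241 = 100001111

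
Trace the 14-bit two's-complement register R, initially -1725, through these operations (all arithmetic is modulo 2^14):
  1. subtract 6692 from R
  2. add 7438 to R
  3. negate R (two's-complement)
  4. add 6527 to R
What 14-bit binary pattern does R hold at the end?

Start: R = -1725 = 11100101000011.
R = -1725 − 6692 = -8417; wraps to 7967 = 01111100011111
R = 7967 + 7438 = 15405; wraps to -979 = 11110000101101
R = −(-979) = 979 = 00001111010011
R = 979 + 6527 = 7506 = 01110101010010

01110101010010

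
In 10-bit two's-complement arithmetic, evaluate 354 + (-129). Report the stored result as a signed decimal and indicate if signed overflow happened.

354 → 0101100010
-129 → 1101111111
  0101100010
+ 1101111111
= 0011100001  (discard carry-out 1)
Result 0011100001: MSB = 0 → value 225.
Addends have opposite signs, so signed overflow cannot occur.

225; no overflow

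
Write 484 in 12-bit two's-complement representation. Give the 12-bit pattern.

000111100100

484 is non-negative, so write it directly in 12 bits: 000111100100.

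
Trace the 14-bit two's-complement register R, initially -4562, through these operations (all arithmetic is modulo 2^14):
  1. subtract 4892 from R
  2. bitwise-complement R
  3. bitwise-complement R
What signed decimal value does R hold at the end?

6930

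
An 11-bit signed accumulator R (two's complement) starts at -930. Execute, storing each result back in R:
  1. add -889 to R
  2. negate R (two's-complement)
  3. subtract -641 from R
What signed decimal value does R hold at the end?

412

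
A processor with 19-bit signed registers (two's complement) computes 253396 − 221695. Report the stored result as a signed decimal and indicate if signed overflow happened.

253396 → 0111101110111010100
221695 → 0110110000111111111
Subtract via negate-and-add: invert 0110110000111111111 + 1 = 1001001111000000001 (i.e. -221695).
  0111101110111010100
+ 1001001111000000001
= 0000111101111010101  (discard carry-out 1)
Result 0000111101111010101: MSB = 0 → value 31701.
Addends (after negating the subtrahend) have opposite signs, so signed overflow cannot occur.

31701; no overflow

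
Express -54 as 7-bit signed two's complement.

1001010

|-54| = 54 = 0110110 in 7 bits.
Invert the bits: 1001001. Add 1: 1001010.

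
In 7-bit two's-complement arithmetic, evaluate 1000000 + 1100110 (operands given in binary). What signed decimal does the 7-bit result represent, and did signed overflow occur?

1000000 = -64 (signed)
1100110 = -26 (signed)
  1000000
+ 1100110
= 0100110  (discard carry-out 1)
Result 0100110: MSB = 0 → value 38.
Both addends are negative but the stored result is non-negative: signed overflow. The true value -64 + (-26) = -90 lies outside [-64, 63].

38; overflow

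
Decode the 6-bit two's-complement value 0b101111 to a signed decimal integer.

-17

MSB is 1, so the value is negative.
Unsigned reading: 47. Subtract 2^6 = 64: 47 − 64 = -17.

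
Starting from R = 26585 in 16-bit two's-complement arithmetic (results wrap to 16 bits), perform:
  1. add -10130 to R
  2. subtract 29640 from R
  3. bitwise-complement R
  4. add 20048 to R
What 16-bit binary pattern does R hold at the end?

Start: R = 26585 = 0110011111011001.
R = 26585 + (-10130) = 16455 = 0100000001000111
R = 16455 − 29640 = -13185 = 1100110001111111
R = NOT 1100110001111111 = 0011001110000000 = 13184
R = 13184 + 20048 = 33232; wraps to -32304 = 1000000111010000

1000000111010000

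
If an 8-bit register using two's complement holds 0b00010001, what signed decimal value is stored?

MSB is 0, so the value is non-negative: 00010001 = 17.

17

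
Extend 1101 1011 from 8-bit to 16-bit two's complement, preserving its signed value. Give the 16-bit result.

1111111111011011

MSB of 11011011 is 1; replicate it into the new high bits.
11111111|11011011 → 1111111111011011 (still -37).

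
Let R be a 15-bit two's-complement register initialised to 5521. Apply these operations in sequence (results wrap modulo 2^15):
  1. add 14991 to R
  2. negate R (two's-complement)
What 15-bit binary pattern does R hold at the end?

Start: R = 5521 = 001010110010001.
R = 5521 + 14991 = 20512; wraps to -12256 = 101000000100000
R = −(-12256) = 12256 = 010111111100000

010111111100000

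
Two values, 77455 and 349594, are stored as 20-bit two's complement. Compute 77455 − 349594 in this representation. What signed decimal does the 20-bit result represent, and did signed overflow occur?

-272139; no overflow

77455 → 00010010111010001111
349594 → 01010101010110011010
Subtract via negate-and-add: invert 01010101010110011010 + 1 = 10101010101001100110 (i.e. -349594).
  00010010111010001111
+ 10101010101001100110
= 10111101100011110101
Result 10111101100011110101: MSB = 1 → 776437 − 1048576 = -272139.
Addends (after negating the subtrahend) have opposite signs, so signed overflow cannot occur.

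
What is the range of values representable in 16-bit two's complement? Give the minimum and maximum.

min = -32768, max = 32767

Minimum: −2^15 = -32768.
Maximum: 2^15 − 1 = 32767.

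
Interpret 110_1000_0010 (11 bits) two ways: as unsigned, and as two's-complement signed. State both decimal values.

Unsigned: 11010000010 = 1666.
Signed: MSB=1 → 1666 − 2048 = -382.

unsigned = 1666, signed = -382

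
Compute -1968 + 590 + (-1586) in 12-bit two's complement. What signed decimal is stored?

-1968 + 590 = -1378 (101010011110)
-1378 + (-1586) = -2964 → wraps to 1132 (010001101100)

1132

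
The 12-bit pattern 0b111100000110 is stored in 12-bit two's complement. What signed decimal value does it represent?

-250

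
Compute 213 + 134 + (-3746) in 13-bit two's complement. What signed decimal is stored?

-3399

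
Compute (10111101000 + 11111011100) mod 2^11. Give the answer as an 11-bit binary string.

10111000100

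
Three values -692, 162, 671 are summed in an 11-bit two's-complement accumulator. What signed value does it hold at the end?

-692 + 162 = -530 (10111101110)
-530 + 671 = 141 (00010001101)

141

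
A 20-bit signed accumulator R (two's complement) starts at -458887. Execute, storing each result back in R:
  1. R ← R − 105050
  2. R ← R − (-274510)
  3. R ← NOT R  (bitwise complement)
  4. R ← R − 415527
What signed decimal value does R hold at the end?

Start: R = -458887 = 10001111111101111001.
R = -458887 − 105050 = -563937; wraps to 484639 = 01110110010100011111
R = 484639 − (-274510) = 759149; wraps to -289427 = 10111001010101101101
R = NOT 10111001010101101101 = 01000110101010010010 = 289426
R = 289426 − 415527 = -126101 = 11100001001101101011

-126101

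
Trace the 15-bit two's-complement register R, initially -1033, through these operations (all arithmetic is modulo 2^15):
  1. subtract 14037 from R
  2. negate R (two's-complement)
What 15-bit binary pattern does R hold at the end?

011101011011110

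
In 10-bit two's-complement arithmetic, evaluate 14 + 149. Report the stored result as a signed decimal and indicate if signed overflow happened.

163; no overflow

14 → 0000001110
149 → 0010010101
  0000001110
+ 0010010101
= 0010100011
Result 0010100011: MSB = 0 → value 163.
Both addends are non-negative and so is the stored result: no signed overflow.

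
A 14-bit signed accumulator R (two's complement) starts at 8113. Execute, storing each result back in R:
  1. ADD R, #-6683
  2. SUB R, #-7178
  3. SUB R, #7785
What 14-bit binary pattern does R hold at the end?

Start: R = 8113 = 01111110110001.
R = 8113 + (-6683) = 1430 = 00010110010110
R = 1430 − (-7178) = 8608; wraps to -7776 = 10000110100000
R = -7776 − 7785 = -15561; wraps to 823 = 00001100110111

00001100110111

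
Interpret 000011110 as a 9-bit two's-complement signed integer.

MSB is 0, so the value is non-negative: 000011110 = 30.

30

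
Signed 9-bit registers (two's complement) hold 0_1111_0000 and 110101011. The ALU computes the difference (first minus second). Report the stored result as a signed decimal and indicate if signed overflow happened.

0_1111_0000 → 011110000 = 240 (signed)
110101011 = -85 (signed)
Subtract via negate-and-add: invert 110101011 + 1 = 001010101 (i.e. 85).
  011110000
+ 001010101
= 101000101
Result 101000101: MSB = 1 → 325 − 512 = -187.
Both addends (after negating the subtrahend) are non-negative but the stored result is negative: signed overflow. The true value 240 − (-85) = 325 lies outside [-256, 255].

-187; overflow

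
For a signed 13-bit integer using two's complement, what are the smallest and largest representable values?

Minimum: −2^12 = -4096.
Maximum: 2^12 − 1 = 4095.

min = -4096, max = 4095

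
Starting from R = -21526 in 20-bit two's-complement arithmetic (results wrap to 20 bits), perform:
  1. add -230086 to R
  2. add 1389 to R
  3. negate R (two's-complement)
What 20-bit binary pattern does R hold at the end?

Start: R = -21526 = 11111010101111101010.
R = -21526 + (-230086) = -251612 = 11000010100100100100
R = -251612 + 1389 = -250223 = 11000010111010010001
R = −(-250223) = 250223 = 00111101000101101111

00111101000101101111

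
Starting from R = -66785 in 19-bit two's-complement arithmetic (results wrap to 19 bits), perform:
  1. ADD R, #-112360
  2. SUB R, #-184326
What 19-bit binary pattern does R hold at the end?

0000001010000111101

Start: R = -66785 = 1101111101100011111.
R = -66785 + (-112360) = -179145 = 1010100010000110111
R = -179145 − (-184326) = 5181 = 0000001010000111101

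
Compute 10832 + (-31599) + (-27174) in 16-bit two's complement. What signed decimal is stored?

17595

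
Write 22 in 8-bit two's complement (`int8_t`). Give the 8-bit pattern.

22 is non-negative, so write it directly in 8 bits: 00010110.

00010110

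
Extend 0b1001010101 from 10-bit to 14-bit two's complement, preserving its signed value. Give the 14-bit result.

11111001010101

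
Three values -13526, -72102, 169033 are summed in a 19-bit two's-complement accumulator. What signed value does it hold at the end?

-13526 + (-72102) = -85628 (1101011000110000100)
-85628 + 169033 = 83405 (0010100010111001101)

83405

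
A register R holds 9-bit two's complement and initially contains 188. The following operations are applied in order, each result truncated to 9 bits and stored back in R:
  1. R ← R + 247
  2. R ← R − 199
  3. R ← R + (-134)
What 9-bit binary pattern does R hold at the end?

001100110

Start: R = 188 = 010111100.
R = 188 + 247 = 435; wraps to -77 = 110110011
R = -77 − 199 = -276; wraps to 236 = 011101100
R = 236 + (-134) = 102 = 001100110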